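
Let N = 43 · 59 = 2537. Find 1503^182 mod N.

1334

Mod 43: 1503 ≡ 41; by Fermat, exponent reduces to 182 mod 42 = 14; 41^14 ≡ 1 (mod 43).
Mod 59: 1503 ≡ 28; by Fermat, exponent reduces to 182 mod 58 = 8; 28^8 ≡ 36 (mod 59).
Combine by CRT: x ≡ 1 (mod 43), x ≡ 36 (mod 59) ⇒ x ≡ 1334 (mod 2537).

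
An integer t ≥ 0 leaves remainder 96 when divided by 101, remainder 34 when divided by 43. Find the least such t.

Combine the congruences pairwise.
From t ≡ 96 (mod 101) write t = 96 + 101s. Substituting into t ≡ 34 (mod 43) gives 101s ≡ 24 (mod 43), and since 15⁻¹ ≡ 23 (mod 43), s ≡ 36. Hence t ≡ 96 + 101·36 = 3732 (mod 4343).

3732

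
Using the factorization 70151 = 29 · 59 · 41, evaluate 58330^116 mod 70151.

Mod 29: 58330 ≡ 11; by Fermat, exponent reduces to 116 mod 28 = 4; 11^4 ≡ 25 (mod 29).
Mod 59: 58330 ≡ 38; since 58 | 116, by Fermat 38^116 ≡ 1 (mod 59).
Mod 41: 58330 ≡ 28; by Fermat, exponent reduces to 116 mod 40 = 36; 28^36 ≡ 23 (mod 41).
Combine by CRT: x ≡ 25 (mod 29), x ≡ 1 (mod 59), x ≡ 23 (mod 41) ⇒ x ≡ 1417 (mod 70151).

1417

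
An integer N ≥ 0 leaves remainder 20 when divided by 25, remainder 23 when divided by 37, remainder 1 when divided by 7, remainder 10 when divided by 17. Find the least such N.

From N ≡ 20 (mod 25) write N = 20 + 25t. Substituting into N ≡ 23 (mod 37) gives 25t ≡ 3 (mod 37), and since 25⁻¹ ≡ 3 (mod 37), t ≡ 9. Hence N ≡ 20 + 25·9 = 245 (mod 925).
From N ≡ 245 (mod 925) write N = 245 + 925t. Substituting into N ≡ 1 (mod 7) gives 925t ≡ 1 (mod 7), and since 1⁻¹ ≡ 1 (mod 7), t ≡ 1. Hence N ≡ 245 + 925·1 = 1170 (mod 6475).
From N ≡ 1170 (mod 6475) write N = 1170 + 6475t. Substituting into N ≡ 10 (mod 17) gives 6475t ≡ 13 (mod 17), and since 15⁻¹ ≡ 8 (mod 17), t ≡ 2. Hence N ≡ 1170 + 6475·2 = 14120 (mod 110075).

14120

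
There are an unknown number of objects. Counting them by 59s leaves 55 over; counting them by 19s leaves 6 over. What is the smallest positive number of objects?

Combine the congruences pairwise.
From N ≡ 55 (mod 59) write N = 55 + 59t. Substituting into N ≡ 6 (mod 19) gives 59t ≡ 8 (mod 19), and since 2⁻¹ ≡ 10 (mod 19), t ≡ 4. Hence N ≡ 55 + 59·4 = 291 (mod 1121).

291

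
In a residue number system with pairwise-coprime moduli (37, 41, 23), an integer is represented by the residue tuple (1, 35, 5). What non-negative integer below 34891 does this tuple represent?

4996

The moduli are pairwise coprime; N = 37·41·23 = 34891.
N/37 = 943; 943 ≡ 18 (mod 37); 18·35 ≡ 1, so inverse 35.
N/41 = 851; 851 ≡ 31 (mod 41); 31·4 ≡ 1, so inverse 4.
N/23 = 1517; 1517 ≡ 22 (mod 23); 22·22 ≡ 1, so inverse 22.
x ≡ 1·943·35 + 35·851·4 + 5·1517·22 = 319015.
319015 mod 34891 = 4996.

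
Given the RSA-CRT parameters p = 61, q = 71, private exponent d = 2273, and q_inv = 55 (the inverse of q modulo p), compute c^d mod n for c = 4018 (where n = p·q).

d_p = d mod (p−1) = 2273 mod 60 = 53; d_q = d mod (q−1) = 33.
m₁ = c^(d_p) mod p: c ≡ 53 (mod 61), and 53^53 mod 61 = 24.
m₂ = c^(d_q) mod q: c ≡ 42 (mod 71), and 42^33 mod 71 = 13.
h = q_inv·(m₁ − m₂) mod p = 55·(24 − 13) mod 61 = 56.
m = m₂ + h·q = 13 + 56·71 = 3989.

3989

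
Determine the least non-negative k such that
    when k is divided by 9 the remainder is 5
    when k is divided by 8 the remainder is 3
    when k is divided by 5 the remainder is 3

203

The moduli are pairwise coprime; N = 9·8·5 = 360.
N/9 = 40; 40 ≡ 4 (mod 9); 4·7 ≡ 1, so inverse 7.
N/8 = 45; 45 ≡ 5 (mod 8); 5·5 ≡ 1, so inverse 5.
N/5 = 72; 72 ≡ 2 (mod 5); 2·3 ≡ 1, so inverse 3.
k ≡ 5·40·7 + 3·45·5 + 3·72·3 = 2723.
2723 mod 360 = 203.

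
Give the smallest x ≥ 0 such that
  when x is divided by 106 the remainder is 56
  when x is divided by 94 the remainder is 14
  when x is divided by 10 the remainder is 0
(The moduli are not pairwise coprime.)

gcd(106, 94) = 2 and 2 | (14 − 56), so the pair is consistent; merging gives x ≡ 2176 (mod 4982), where 4982 = lcm(106, 94).
gcd(4982, 10) = 2 and 2 | (0 − 2176), so the pair is consistent; merging gives x ≡ 12140 (mod 24910), where 24910 = lcm(4982, 10).
The solution is unique modulo lcm(106, 94, 10) = 24910.

12140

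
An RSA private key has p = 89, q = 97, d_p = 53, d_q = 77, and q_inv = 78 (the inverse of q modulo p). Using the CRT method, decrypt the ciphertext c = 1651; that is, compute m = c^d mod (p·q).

1229

m₁ = c^(d_p) mod p: c ≡ 49 (mod 89), and 49^53 mod 89 = 72.
m₂ = c^(d_q) mod q: c ≡ 2 (mod 97), and 2^77 mod 97 = 65.
h = q_inv·(m₁ − m₂) mod p = 78·(72 − 65) mod 89 = 12.
m = m₂ + h·q = 65 + 12·97 = 1229.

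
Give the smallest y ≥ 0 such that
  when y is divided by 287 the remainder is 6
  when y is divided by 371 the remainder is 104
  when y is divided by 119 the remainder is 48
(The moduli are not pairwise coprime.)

42769

gcd(287, 371) = 7 and 7 | (104 − 6), so the pair is consistent; merging gives y ≡ 12347 (mod 15211), where 15211 = lcm(287, 371).
gcd(15211, 119) = 7 and 7 | (48 − 12347), so the pair is consistent; merging gives y ≡ 42769 (mod 258587), where 258587 = lcm(15211, 119).
The solution is unique modulo lcm(287, 371, 119) = 258587.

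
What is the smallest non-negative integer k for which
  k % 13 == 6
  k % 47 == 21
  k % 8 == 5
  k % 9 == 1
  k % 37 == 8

1462285

The moduli are pairwise coprime; N = 13·47·8·9·37 = 1627704.
N/13 = 125208; 125208 ≡ 5 (mod 13); 5·8 ≡ 1, so inverse 8.
N/47 = 34632; 34632 ≡ 40 (mod 47); 40·20 ≡ 1, so inverse 20.
N/8 = 203463; 203463 ≡ 7 (mod 8); 7·7 ≡ 1, so inverse 7.
N/9 = 180856; 180856 ≡ 1 (mod 9), inverse 1.
N/37 = 43992; 43992 ≡ 36 (mod 37); 36·36 ≡ 1, so inverse 36.
k ≡ 6·125208·8 + 21·34632·20 + 5·203463·7 + 1·180856·1 + 8·43992·36 = 40527181.
40527181 mod 1627704 = 1462285.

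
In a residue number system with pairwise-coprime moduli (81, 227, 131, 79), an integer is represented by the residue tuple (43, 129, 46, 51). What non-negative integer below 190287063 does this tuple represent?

19760479

The moduli are pairwise coprime; N = 81·227·131·79 = 190287063.
N/81 = 2349223; 2349223 ≡ 61 (mod 81); 61·4 ≡ 1, so inverse 4.
N/227 = 838269; 838269 ≡ 185 (mod 227); 185·27 ≡ 1, so inverse 27.
N/131 = 1452573; 1452573 ≡ 45 (mod 131); 45·99 ≡ 1, so inverse 99.
N/79 = 2408697; 2408697 ≡ 66 (mod 79); 66·6 ≡ 1, so inverse 6.
x ≡ 43·2349223·4 + 129·838269·27 + 46·1452573·99 + 51·2408697·6 = 10675836007.
10675836007 mod 190287063 = 19760479.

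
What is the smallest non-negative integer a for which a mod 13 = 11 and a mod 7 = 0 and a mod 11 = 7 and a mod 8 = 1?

5705

Combine the congruences pairwise.
From a ≡ 11 (mod 13) write a = 11 + 13t. Substituting into a ≡ 0 (mod 7) gives 13t ≡ 3 (mod 7), and since 6⁻¹ ≡ 6 (mod 7), t ≡ 4. Hence a ≡ 11 + 13·4 = 63 (mod 91).
From a ≡ 63 (mod 91) write a = 63 + 91t. Substituting into a ≡ 7 (mod 11) gives 91t ≡ 10 (mod 11), and since 3⁻¹ ≡ 4 (mod 11), t ≡ 7. Hence a ≡ 63 + 91·7 = 700 (mod 1001).
From a ≡ 700 (mod 1001) write a = 700 + 1001t. Substituting into a ≡ 1 (mod 8) gives 1001t ≡ 5 (mod 8), and since 1⁻¹ ≡ 1 (mod 8), t ≡ 5. Hence a ≡ 700 + 1001·5 = 5705 (mod 8008).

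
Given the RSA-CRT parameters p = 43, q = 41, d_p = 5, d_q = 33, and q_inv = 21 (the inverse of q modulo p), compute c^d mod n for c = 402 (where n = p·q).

1414

m₁ = c^(d_p) mod p: c ≡ 15 (mod 43), and 15^5 mod 43 = 38.
m₂ = c^(d_q) mod q: c ≡ 33 (mod 41), and 33^33 mod 41 = 20.
h = q_inv·(m₁ − m₂) mod p = 21·(38 − 20) mod 43 = 34.
m = m₂ + h·q = 20 + 34·41 = 1414.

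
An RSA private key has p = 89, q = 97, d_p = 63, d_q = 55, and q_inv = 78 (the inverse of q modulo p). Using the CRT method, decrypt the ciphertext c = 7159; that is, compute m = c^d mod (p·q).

m₁ = c^(d_p) mod p: c ≡ 39 (mod 89), and 39^63 mod 89 = 2.
m₂ = c^(d_q) mod q: c ≡ 78 (mod 97), and 78^55 mod 97 = 55.
h = q_inv·(m₁ − m₂) mod p = 78·(2 − 55) mod 89 = 49.
m = m₂ + h·q = 55 + 49·97 = 4808.

4808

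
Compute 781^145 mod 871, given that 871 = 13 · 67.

404

Mod 13: 781 ≡ 1; by Fermat, exponent reduces to 145 mod 12 = 1; 1^1 ≡ 1 (mod 13).
Mod 67: 781 ≡ 44; by Fermat, exponent reduces to 145 mod 66 = 13; 44^13 ≡ 2 (mod 67).
Combine by CRT: x ≡ 1 (mod 13), x ≡ 2 (mod 67) ⇒ x ≡ 404 (mod 871).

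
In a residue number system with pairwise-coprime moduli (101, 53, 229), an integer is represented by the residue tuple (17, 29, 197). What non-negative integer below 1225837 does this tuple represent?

191412

Combine the congruences pairwise.
From x ≡ 17 (mod 101) write x = 17 + 101t. Substituting into x ≡ 29 (mod 53) gives 101t ≡ 12 (mod 53), and since 48⁻¹ ≡ 21 (mod 53), t ≡ 40. Hence x ≡ 17 + 101·40 = 4057 (mod 5353).
From x ≡ 4057 (mod 5353) write x = 4057 + 5353t. Substituting into x ≡ 197 (mod 229) gives 5353t ≡ 33 (mod 229), and since 86⁻¹ ≡ 8 (mod 229), t ≡ 35. Hence x ≡ 4057 + 5353·35 = 191412 (mod 1225837).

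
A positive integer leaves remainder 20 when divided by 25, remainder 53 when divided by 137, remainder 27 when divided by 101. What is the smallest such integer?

From m ≡ 20 (mod 25) write m = 20 + 25t. Substituting into m ≡ 53 (mod 137) gives 25t ≡ 33 (mod 137), and since 25⁻¹ ≡ 11 (mod 137), t ≡ 89. Hence m ≡ 20 + 25·89 = 2245 (mod 3425).
From m ≡ 2245 (mod 3425) write m = 2245 + 3425t. Substituting into m ≡ 27 (mod 101) gives 3425t ≡ 4 (mod 101), and since 92⁻¹ ≡ 56 (mod 101), t ≡ 22. Hence m ≡ 2245 + 3425·22 = 77595 (mod 345925).

77595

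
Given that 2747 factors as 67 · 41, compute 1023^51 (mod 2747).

Mod 67: 1023 ≡ 18; 18^51 ≡ 8 (mod 67).
Mod 41: 1023 ≡ 39; by Fermat, exponent reduces to 51 mod 40 = 11; 39^11 ≡ 2 (mod 41).
Combine by CRT: x ≡ 8 (mod 67), x ≡ 2 (mod 41) ⇒ x ≡ 1683 (mod 2747).

1683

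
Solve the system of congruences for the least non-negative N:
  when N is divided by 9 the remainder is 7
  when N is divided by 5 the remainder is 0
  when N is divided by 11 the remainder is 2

The moduli are pairwise coprime; M = 9·5·11 = 495.
M/9 = 55; 55 ≡ 1 (mod 9), inverse 1.
M/5 = 99; 99 ≡ 4 (mod 5); 4·4 ≡ 1, so inverse 4.
M/11 = 45; 45 ≡ 1 (mod 11), inverse 1.
N ≡ 7·55·1 + 0·99·4 + 2·45·1 = 475.
475 mod 495 = 475.

475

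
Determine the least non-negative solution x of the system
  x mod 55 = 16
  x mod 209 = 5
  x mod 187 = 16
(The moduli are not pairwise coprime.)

1886

gcd(55, 209) = 11 and 11 | (5 − 16), so the pair is consistent; merging gives x ≡ 841 (mod 1045), where 1045 = lcm(55, 209).
gcd(1045, 187) = 11 and 11 | (16 − 841), so the pair is consistent; merging gives x ≡ 1886 (mod 17765), where 17765 = lcm(1045, 187).
The solution is unique modulo lcm(55, 209, 187) = 17765.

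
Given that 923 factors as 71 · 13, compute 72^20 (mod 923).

Mod 71: 72 ≡ 1; 1^20 ≡ 1 (mod 71).
Mod 13: 72 ≡ 7; by Fermat, exponent reduces to 20 mod 12 = 8; 7^8 ≡ 3 (mod 13).
Combine by CRT: x ≡ 1 (mod 71), x ≡ 3 (mod 13) ⇒ x ≡ 640 (mod 923).

640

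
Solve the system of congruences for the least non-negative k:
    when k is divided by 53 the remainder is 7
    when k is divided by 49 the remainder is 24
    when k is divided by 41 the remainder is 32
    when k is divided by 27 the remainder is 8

2113541

The moduli are pairwise coprime; N = 53·49·41·27 = 2874879.
N/53 = 54243; 54243 ≡ 24 (mod 53); 24·42 ≡ 1, so inverse 42.
N/49 = 58671; 58671 ≡ 18 (mod 49); 18·30 ≡ 1, so inverse 30.
N/41 = 70119; 70119 ≡ 9 (mod 41); 9·32 ≡ 1, so inverse 32.
N/27 = 106477; 106477 ≡ 16 (mod 27); 16·22 ≡ 1, so inverse 22.
k ≡ 7·54243·42 + 24·58671·30 + 32·70119·32 + 8·106477·22 = 148732370.
148732370 mod 2874879 = 2113541.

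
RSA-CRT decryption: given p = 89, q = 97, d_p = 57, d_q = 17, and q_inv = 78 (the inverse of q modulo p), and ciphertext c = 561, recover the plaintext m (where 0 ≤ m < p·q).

1220

m₁ = c^(d_p) mod p: c ≡ 27 (mod 89), and 27^57 mod 89 = 63.
m₂ = c^(d_q) mod q: c ≡ 76 (mod 97), and 76^17 mod 97 = 56.
h = q_inv·(m₁ − m₂) mod p = 78·(63 − 56) mod 89 = 12.
m = m₂ + h·q = 56 + 12·97 = 1220.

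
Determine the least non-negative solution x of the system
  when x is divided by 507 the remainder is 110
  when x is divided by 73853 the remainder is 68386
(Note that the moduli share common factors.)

gcd(507, 73853) = 169 and 169 | (68386 − 110), so the pair is consistent; merging gives x ≡ 216092 (mod 221559), where 221559 = lcm(507, 73853).
The solution is unique modulo lcm(507, 73853) = 221559.

216092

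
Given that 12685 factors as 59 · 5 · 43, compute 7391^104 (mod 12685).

Mod 59: 7391 ≡ 16; by Fermat, exponent reduces to 104 mod 58 = 46; 16^46 ≡ 21 (mod 59).
Mod 5: 7391 ≡ 1; since 4 | 104, by Fermat 1^104 ≡ 1 (mod 5).
Mod 43: 7391 ≡ 38; by Fermat, exponent reduces to 104 mod 42 = 20; 38^20 ≡ 17 (mod 43).
Combine by CRT: x ≡ 21 (mod 59), x ≡ 1 (mod 5), x ≡ 17 (mod 43) ⇒ x ≡ 4446 (mod 12685).

4446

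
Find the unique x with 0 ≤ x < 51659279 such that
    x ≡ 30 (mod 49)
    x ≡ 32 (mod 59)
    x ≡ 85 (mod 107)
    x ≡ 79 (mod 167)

155556

From x ≡ 30 (mod 49) write x = 30 + 49t. Substituting into x ≡ 32 (mod 59) gives 49t ≡ 2 (mod 59), and since 49⁻¹ ≡ 53 (mod 59), t ≡ 47. Hence x ≡ 30 + 49·47 = 2333 (mod 2891).
From x ≡ 2333 (mod 2891) write x = 2333 + 2891t. Substituting into x ≡ 85 (mod 107) gives 2891t ≡ 106 (mod 107), and since 2⁻¹ ≡ 54 (mod 107), t ≡ 53. Hence x ≡ 2333 + 2891·53 = 155556 (mod 309337).
From x ≡ 155556 (mod 309337) write x = 155556 + 309337t. Substituting into x ≡ 79 (mod 167) gives 309337t ≡ 0 (mod 167), and since 53⁻¹ ≡ 104 (mod 167), t ≡ 0. Hence x ≡ 155556 + 309337·0 = 155556 (mod 51659279).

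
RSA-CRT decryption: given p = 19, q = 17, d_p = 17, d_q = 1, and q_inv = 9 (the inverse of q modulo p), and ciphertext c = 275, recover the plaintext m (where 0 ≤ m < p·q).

m₁ = c^(d_p) mod p: c ≡ 9 (mod 19), and 9^17 mod 19 = 17.
m₂ = c^(d_q) mod q: c ≡ 3 (mod 17), and 3^1 mod 17 = 3.
h = q_inv·(m₁ − m₂) mod p = 9·(17 − 3) mod 19 = 12.
m = m₂ + h·q = 3 + 12·17 = 207.

207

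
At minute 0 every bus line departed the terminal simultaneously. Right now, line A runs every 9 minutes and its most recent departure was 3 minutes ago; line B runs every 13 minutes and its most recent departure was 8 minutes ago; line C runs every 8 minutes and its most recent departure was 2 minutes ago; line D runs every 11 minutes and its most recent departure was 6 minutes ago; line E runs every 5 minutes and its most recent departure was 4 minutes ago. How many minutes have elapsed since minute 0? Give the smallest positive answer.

The moduli are pairwise coprime; N = 9·13·8·11·5 = 51480.
N/9 = 5720; 5720 ≡ 5 (mod 9); 5·2 ≡ 1, so inverse 2.
N/13 = 3960; 3960 ≡ 8 (mod 13); 8·5 ≡ 1, so inverse 5.
N/8 = 6435; 6435 ≡ 3 (mod 8); 3·3 ≡ 1, so inverse 3.
N/11 = 4680; 4680 ≡ 5 (mod 11); 5·9 ≡ 1, so inverse 9.
N/5 = 10296; 10296 ≡ 1 (mod 5), inverse 1.
t ≡ 3·5720·2 + 8·3960·5 + 2·6435·3 + 6·4680·9 + 4·10296·1 = 525234.
525234 mod 51480 = 10434.

10434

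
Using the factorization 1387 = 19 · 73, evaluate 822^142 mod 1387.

Mod 19: 822 ≡ 5; by Fermat, exponent reduces to 142 mod 18 = 16; 5^16 ≡ 16 (mod 19).
Mod 73: 822 ≡ 19; by Fermat, exponent reduces to 142 mod 72 = 70; 19^70 ≡ 18 (mod 73).
Combine by CRT: x ≡ 16 (mod 19), x ≡ 18 (mod 73) ⇒ x ≡ 529 (mod 1387).

529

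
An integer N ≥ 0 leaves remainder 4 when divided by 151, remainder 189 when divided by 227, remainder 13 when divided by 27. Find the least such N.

The moduli are pairwise coprime; M = 151·227·27 = 925479.
M/151 = 6129; 6129 ≡ 89 (mod 151); 89·56 ≡ 1, so inverse 56.
M/227 = 4077; 4077 ≡ 218 (mod 227); 218·126 ≡ 1, so inverse 126.
M/27 = 34277; 34277 ≡ 14 (mod 27); 14·2 ≡ 1, so inverse 2.
N ≡ 4·6129·56 + 189·4077·126 + 13·34277·2 = 99353776.
99353776 mod 925479 = 327523.

327523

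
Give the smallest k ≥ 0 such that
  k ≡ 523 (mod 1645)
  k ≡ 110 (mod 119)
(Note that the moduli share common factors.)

gcd(1645, 119) = 7 and 7 | (110 − 523), so the pair is consistent; merging gives k ≡ 23553 (mod 27965), where 27965 = lcm(1645, 119).
The solution is unique modulo lcm(1645, 119) = 27965.

23553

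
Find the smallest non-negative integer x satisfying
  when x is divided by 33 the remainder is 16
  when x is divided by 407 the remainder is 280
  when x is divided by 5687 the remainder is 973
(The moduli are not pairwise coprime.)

359254

gcd(33, 407) = 11 and 11 | (280 − 16), so the pair is consistent; merging gives x ≡ 280 (mod 1221), where 1221 = lcm(33, 407).
gcd(1221, 5687) = 11 and 11 | (973 − 280), so the pair is consistent; merging gives x ≡ 359254 (mod 631257), where 631257 = lcm(1221, 5687).
The solution is unique modulo lcm(33, 407, 5687) = 631257.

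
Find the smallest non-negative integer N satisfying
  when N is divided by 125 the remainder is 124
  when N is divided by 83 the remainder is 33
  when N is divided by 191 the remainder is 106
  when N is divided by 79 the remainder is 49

The moduli are pairwise coprime; M = 125·83·191·79 = 156548375.
M/125 = 1252387; 1252387 ≡ 12 (mod 125); 12·73 ≡ 1, so inverse 73.
M/83 = 1886125; 1886125 ≡ 33 (mod 83); 33·78 ≡ 1, so inverse 78.
M/191 = 819625; 819625 ≡ 44 (mod 191); 44·178 ≡ 1, so inverse 178.
M/79 = 1981625; 1981625 ≡ 68 (mod 79); 68·43 ≡ 1, so inverse 43.
N ≡ 124·1252387·73 + 33·1886125·78 + 106·819625·178 + 49·1981625·43 = 35831461249.
35831461249 mod 156548375 = 138431749.

138431749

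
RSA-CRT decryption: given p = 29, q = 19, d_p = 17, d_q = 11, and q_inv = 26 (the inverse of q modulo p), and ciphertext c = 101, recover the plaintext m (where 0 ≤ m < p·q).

359

m₁ = c^(d_p) mod p: c ≡ 14 (mod 29), and 14^17 mod 29 = 11.
m₂ = c^(d_q) mod q: c ≡ 6 (mod 19), and 6^11 mod 19 = 17.
h = q_inv·(m₁ − m₂) mod p = 26·(11 − 17) mod 29 = 18.
m = m₂ + h·q = 17 + 18·19 = 359.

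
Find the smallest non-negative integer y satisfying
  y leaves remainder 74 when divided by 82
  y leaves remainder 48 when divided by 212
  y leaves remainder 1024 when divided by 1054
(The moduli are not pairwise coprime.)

1215232

Combine the congruences pairwise.
gcd(82, 212) = 2 and 2 | (48 − 74), so the pair is consistent; merging gives y ≡ 7044 (mod 8692), where 8692 = lcm(82, 212).
gcd(8692, 1054) = 2 and 2 | (1024 − 7044), so the pair is consistent; merging gives y ≡ 1215232 (mod 4580684), where 4580684 = lcm(8692, 1054).
The solution is unique modulo lcm(82, 212, 1054) = 4580684.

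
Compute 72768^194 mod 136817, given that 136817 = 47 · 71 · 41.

Mod 47: 72768 ≡ 12; by Fermat, exponent reduces to 194 mod 46 = 10; 12^10 ≡ 8 (mod 47).
Mod 71: 72768 ≡ 64; by Fermat, exponent reduces to 194 mod 70 = 54; 64^54 ≡ 15 (mod 71).
Mod 41: 72768 ≡ 34; by Fermat, exponent reduces to 194 mod 40 = 34; 34^34 ≡ 39 (mod 41).
Combine by CRT: x ≡ 8 (mod 47), x ≡ 15 (mod 71), x ≡ 39 (mod 41) ⇒ x ≡ 125827 (mod 136817).

125827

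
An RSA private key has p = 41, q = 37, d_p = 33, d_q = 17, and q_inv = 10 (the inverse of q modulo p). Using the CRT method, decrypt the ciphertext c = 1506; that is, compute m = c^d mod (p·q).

m₁ = c^(d_p) mod p: c ≡ 30 (mod 41), and 30^33 mod 41 = 7.
m₂ = c^(d_q) mod q: c ≡ 26 (mod 37), and 26^17 mod 37 = 10.
h = q_inv·(m₁ − m₂) mod p = 10·(7 − 10) mod 41 = 11.
m = m₂ + h·q = 10 + 11·37 = 417.

417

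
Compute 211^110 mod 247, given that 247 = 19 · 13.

Mod 19: 211 ≡ 2; by Fermat, exponent reduces to 110 mod 18 = 2; 2^2 ≡ 4 (mod 19).
Mod 13: 211 ≡ 3; by Fermat, exponent reduces to 110 mod 12 = 2; 3^2 ≡ 9 (mod 13).
Combine by CRT: x ≡ 4 (mod 19), x ≡ 9 (mod 13) ⇒ x ≡ 61 (mod 247).

61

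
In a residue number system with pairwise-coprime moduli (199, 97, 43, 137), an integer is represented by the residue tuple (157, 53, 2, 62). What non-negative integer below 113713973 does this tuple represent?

8284726

From x ≡ 157 (mod 199) write x = 157 + 199t. Substituting into x ≡ 53 (mod 97) gives 199t ≡ 90 (mod 97), and since 5⁻¹ ≡ 39 (mod 97), t ≡ 18. Hence x ≡ 157 + 199·18 = 3739 (mod 19303).
From x ≡ 3739 (mod 19303) write x = 3739 + 19303t. Substituting into x ≡ 2 (mod 43) gives 19303t ≡ 4 (mod 43), and since 39⁻¹ ≡ 32 (mod 43), t ≡ 42. Hence x ≡ 3739 + 19303·42 = 814465 (mod 830029).
From x ≡ 814465 (mod 830029) write x = 814465 + 830029t. Substituting into x ≡ 62 (mod 137) gives 830029t ≡ 62 (mod 137), and since 83⁻¹ ≡ 104 (mod 137), t ≡ 9. Hence x ≡ 814465 + 830029·9 = 8284726 (mod 113713973).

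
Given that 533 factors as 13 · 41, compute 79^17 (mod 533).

Mod 13: 79 ≡ 1; by Fermat, exponent reduces to 17 mod 12 = 5; 1^5 ≡ 1 (mod 13).
Mod 41: 79 ≡ 38; 38^17 ≡ 38 (mod 41).
Combine by CRT: x ≡ 1 (mod 13), x ≡ 38 (mod 41) ⇒ x ≡ 79 (mod 533).

79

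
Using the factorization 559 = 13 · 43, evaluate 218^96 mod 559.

391

Mod 13: 218 ≡ 10; since 12 | 96, by Fermat 10^96 ≡ 1 (mod 13).
Mod 43: 218 ≡ 3; by Fermat, exponent reduces to 96 mod 42 = 12; 3^12 ≡ 4 (mod 43).
Combine by CRT: x ≡ 1 (mod 13), x ≡ 4 (mod 43) ⇒ x ≡ 391 (mod 559).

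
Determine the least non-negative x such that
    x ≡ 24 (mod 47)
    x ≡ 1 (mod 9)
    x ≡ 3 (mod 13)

The moduli are pairwise coprime; N = 47·9·13 = 5499.
N/47 = 117; 117 ≡ 23 (mod 47); 23·45 ≡ 1, so inverse 45.
N/9 = 611; 611 ≡ 8 (mod 9); 8·8 ≡ 1, so inverse 8.
N/13 = 423; 423 ≡ 7 (mod 13); 7·2 ≡ 1, so inverse 2.
x ≡ 24·117·45 + 1·611·8 + 3·423·2 = 133786.
133786 mod 5499 = 1810.

1810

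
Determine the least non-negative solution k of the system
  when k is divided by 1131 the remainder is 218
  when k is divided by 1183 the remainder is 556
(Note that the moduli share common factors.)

44327

gcd(1131, 1183) = 13 and 13 | (556 − 218), so the pair is consistent; merging gives k ≡ 44327 (mod 102921), where 102921 = lcm(1131, 1183).
The solution is unique modulo lcm(1131, 1183) = 102921.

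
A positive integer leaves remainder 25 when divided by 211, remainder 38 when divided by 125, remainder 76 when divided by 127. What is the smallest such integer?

The moduli are pairwise coprime; N = 211·125·127 = 3349625.
N/211 = 15875; 15875 ≡ 50 (mod 211); 50·38 ≡ 1, so inverse 38.
N/125 = 26797; 26797 ≡ 47 (mod 125); 47·8 ≡ 1, so inverse 8.
N/127 = 26375; 26375 ≡ 86 (mod 127); 86·96 ≡ 1, so inverse 96.
a ≡ 25·15875·38 + 38·26797·8 + 76·26375·96 = 215659538.
215659538 mod 3349625 = 1283538.

1283538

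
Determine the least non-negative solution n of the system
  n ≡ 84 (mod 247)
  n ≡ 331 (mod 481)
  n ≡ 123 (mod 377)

gcd(247, 481) = 13 and 13 | (331 − 84), so the pair is consistent; merging gives n ≡ 331 (mod 9139), where 9139 = lcm(247, 481).
gcd(9139, 377) = 13 and 13 | (123 − 331), so the pair is consistent; merging gives n ≡ 55165 (mod 265031), where 265031 = lcm(9139, 377).
The solution is unique modulo lcm(247, 481, 377) = 265031.

55165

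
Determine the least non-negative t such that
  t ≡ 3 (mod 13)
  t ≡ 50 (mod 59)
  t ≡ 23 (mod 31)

15213

From t ≡ 3 (mod 13) write t = 3 + 13s. Substituting into t ≡ 50 (mod 59) gives 13s ≡ 47 (mod 59), and since 13⁻¹ ≡ 50 (mod 59), s ≡ 49. Hence t ≡ 3 + 13·49 = 640 (mod 767).
From t ≡ 640 (mod 767) write t = 640 + 767s. Substituting into t ≡ 23 (mod 31) gives 767s ≡ 3 (mod 31), and since 23⁻¹ ≡ 27 (mod 31), s ≡ 19. Hence t ≡ 640 + 767·19 = 15213 (mod 23777).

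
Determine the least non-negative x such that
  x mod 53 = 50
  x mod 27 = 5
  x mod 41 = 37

The moduli are pairwise coprime; N = 53·27·41 = 58671.
N/53 = 1107; 1107 ≡ 47 (mod 53); 47·44 ≡ 1, so inverse 44.
N/27 = 2173; 2173 ≡ 13 (mod 27); 13·25 ≡ 1, so inverse 25.
N/41 = 1431; 1431 ≡ 37 (mod 41); 37·10 ≡ 1, so inverse 10.
x ≡ 50·1107·44 + 5·2173·25 + 37·1431·10 = 3236495.
3236495 mod 58671 = 9590.

9590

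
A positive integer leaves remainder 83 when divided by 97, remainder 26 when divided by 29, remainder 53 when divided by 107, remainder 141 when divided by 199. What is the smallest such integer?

The moduli are pairwise coprime; N = 97·29·107·199 = 59897209.
N/97 = 617497; 617497 ≡ 92 (mod 97); 92·58 ≡ 1, so inverse 58.
N/29 = 2065421; 2065421 ≡ 12 (mod 29); 12·17 ≡ 1, so inverse 17.
N/107 = 559787; 559787 ≡ 70 (mod 107); 70·26 ≡ 1, so inverse 26.
N/199 = 300991; 300991 ≡ 103 (mod 199); 103·114 ≡ 1, so inverse 114.
t ≡ 83·617497·58 + 26·2065421·17 + 53·559787·26 + 141·300991·114 = 9495062460.
9495062460 mod 59897209 = 31303438.

31303438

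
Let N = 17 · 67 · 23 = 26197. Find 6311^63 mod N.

Mod 17: 6311 ≡ 4; by Fermat, exponent reduces to 63 mod 16 = 15; 4^15 ≡ 13 (mod 17).
Mod 67: 6311 ≡ 13; 13^63 ≡ 43 (mod 67).
Mod 23: 6311 ≡ 9; by Fermat, exponent reduces to 63 mod 22 = 19; 9^19 ≡ 13 (mod 23).
Combine by CRT: x ≡ 13 (mod 17), x ≡ 43 (mod 67), x ≡ 13 (mod 23) ⇒ x ≡ 17999 (mod 26197).

17999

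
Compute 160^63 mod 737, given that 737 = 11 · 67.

Mod 11: 160 ≡ 6; by Fermat, exponent reduces to 63 mod 10 = 3; 6^3 ≡ 7 (mod 11).
Mod 67: 160 ≡ 26; 26^63 ≡ 64 (mod 67).
Combine by CRT: x ≡ 7 (mod 11), x ≡ 64 (mod 67) ⇒ x ≡ 667 (mod 737).

667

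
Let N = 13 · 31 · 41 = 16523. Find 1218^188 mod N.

679

Mod 13: 1218 ≡ 9; by Fermat, exponent reduces to 188 mod 12 = 8; 9^8 ≡ 3 (mod 13).
Mod 31: 1218 ≡ 9; by Fermat, exponent reduces to 188 mod 30 = 8; 9^8 ≡ 28 (mod 31).
Mod 41: 1218 ≡ 29; by Fermat, exponent reduces to 188 mod 40 = 28; 29^28 ≡ 23 (mod 41).
Combine by CRT: x ≡ 3 (mod 13), x ≡ 28 (mod 31), x ≡ 23 (mod 41) ⇒ x ≡ 679 (mod 16523).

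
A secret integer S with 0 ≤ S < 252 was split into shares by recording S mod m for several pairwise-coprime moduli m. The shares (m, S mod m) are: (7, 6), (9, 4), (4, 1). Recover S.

The moduli are pairwise coprime; N = 7·9·4 = 252.
N/7 = 36; 36 ≡ 1 (mod 7), inverse 1.
N/9 = 28; 28 ≡ 1 (mod 9), inverse 1.
N/4 = 63; 63 ≡ 3 (mod 4); 3·3 ≡ 1, so inverse 3.
S ≡ 6·36·1 + 4·28·1 + 1·63·3 = 517.
517 mod 252 = 13.

13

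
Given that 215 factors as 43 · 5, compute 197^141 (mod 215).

Mod 43: 197 ≡ 25; by Fermat, exponent reduces to 141 mod 42 = 15; 25^15 ≡ 21 (mod 43).
Mod 5: 197 ≡ 2; by Fermat, exponent reduces to 141 mod 4 = 1; 2^1 ≡ 2 (mod 5).
Combine by CRT: x ≡ 21 (mod 43), x ≡ 2 (mod 5) ⇒ x ≡ 107 (mod 215).

107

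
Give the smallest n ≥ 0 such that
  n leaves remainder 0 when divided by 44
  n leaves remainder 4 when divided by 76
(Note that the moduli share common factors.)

308

gcd(44, 76) = 4 and 4 | (4 − 0), so the pair is consistent; merging gives n ≡ 308 (mod 836), where 836 = lcm(44, 76).
The solution is unique modulo lcm(44, 76) = 836.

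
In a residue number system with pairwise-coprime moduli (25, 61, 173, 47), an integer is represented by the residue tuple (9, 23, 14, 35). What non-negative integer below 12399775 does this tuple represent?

6351709

The moduli are pairwise coprime; N = 25·61·173·47 = 12399775.
N/25 = 495991; 495991 ≡ 16 (mod 25); 16·11 ≡ 1, so inverse 11.
N/61 = 203275; 203275 ≡ 23 (mod 61); 23·8 ≡ 1, so inverse 8.
N/173 = 71675; 71675 ≡ 53 (mod 173); 53·111 ≡ 1, so inverse 111.
N/47 = 263825; 263825 ≡ 14 (mod 47); 14·37 ≡ 1, so inverse 37.
x ≡ 9·495991·11 + 23·203275·8 + 14·71675·111 + 35·263825·37 = 539542034.
539542034 mod 12399775 = 6351709.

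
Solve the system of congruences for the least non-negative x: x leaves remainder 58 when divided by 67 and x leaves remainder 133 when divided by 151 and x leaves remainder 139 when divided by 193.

The moduli are pairwise coprime; N = 67·151·193 = 1952581.
N/67 = 29143; 29143 ≡ 65 (mod 67); 65·33 ≡ 1, so inverse 33.
N/151 = 12931; 12931 ≡ 96 (mod 151); 96·140 ≡ 1, so inverse 140.
N/193 = 10117; 10117 ≡ 81 (mod 193); 81·112 ≡ 1, so inverse 112.
x ≡ 58·29143·33 + 133·12931·140 + 139·10117·112 = 454056378.
454056378 mod 1952581 = 1057586.

1057586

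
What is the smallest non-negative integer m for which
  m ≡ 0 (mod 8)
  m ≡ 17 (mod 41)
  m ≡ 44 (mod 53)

9160

The moduli are pairwise coprime; N = 8·41·53 = 17384.
N/8 = 2173; 2173 ≡ 5 (mod 8); 5·5 ≡ 1, so inverse 5.
N/41 = 424; 424 ≡ 14 (mod 41); 14·3 ≡ 1, so inverse 3.
N/53 = 328; 328 ≡ 10 (mod 53); 10·16 ≡ 1, so inverse 16.
m ≡ 0·2173·5 + 17·424·3 + 44·328·16 = 252536.
252536 mod 17384 = 9160.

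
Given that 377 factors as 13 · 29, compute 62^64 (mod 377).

315

Mod 13: 62 ≡ 10; by Fermat, exponent reduces to 64 mod 12 = 4; 10^4 ≡ 3 (mod 13).
Mod 29: 62 ≡ 4; by Fermat, exponent reduces to 64 mod 28 = 8; 4^8 ≡ 25 (mod 29).
Combine by CRT: x ≡ 3 (mod 13), x ≡ 25 (mod 29) ⇒ x ≡ 315 (mod 377).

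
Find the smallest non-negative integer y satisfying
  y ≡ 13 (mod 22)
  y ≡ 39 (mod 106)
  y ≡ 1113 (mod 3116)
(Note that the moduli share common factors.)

gcd(22, 106) = 2 and 2 | (39 − 13), so the pair is consistent; merging gives y ≡ 145 (mod 1166), where 1166 = lcm(22, 106).
gcd(1166, 3116) = 2 and 2 | (1113 − 145), so the pair is consistent; merging gives y ≡ 275321 (mod 1816628), where 1816628 = lcm(1166, 3116).
The solution is unique modulo lcm(22, 106, 3116) = 1816628.

275321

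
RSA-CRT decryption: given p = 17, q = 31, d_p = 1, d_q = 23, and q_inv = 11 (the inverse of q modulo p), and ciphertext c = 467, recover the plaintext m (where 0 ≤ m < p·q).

8

m₁ = c^(d_p) mod p: c ≡ 8 (mod 17), and 8^1 mod 17 = 8.
m₂ = c^(d_q) mod q: c ≡ 2 (mod 31), and 2^23 mod 31 = 8.
h = q_inv·(m₁ − m₂) mod p = 11·(8 − 8) mod 17 = 0.
m = m₂ + h·q = 8 + 0·31 = 8.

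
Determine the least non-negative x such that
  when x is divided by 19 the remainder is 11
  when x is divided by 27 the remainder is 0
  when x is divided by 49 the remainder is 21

8694

Combine the congruences pairwise.
From x ≡ 11 (mod 19) write x = 11 + 19t. Substituting into x ≡ 0 (mod 27) gives 19t ≡ 16 (mod 27), and since 19⁻¹ ≡ 10 (mod 27), t ≡ 25. Hence x ≡ 11 + 19·25 = 486 (mod 513).
From x ≡ 486 (mod 513) write x = 486 + 513t. Substituting into x ≡ 21 (mod 49) gives 513t ≡ 25 (mod 49), and since 23⁻¹ ≡ 32 (mod 49), t ≡ 16. Hence x ≡ 486 + 513·16 = 8694 (mod 25137).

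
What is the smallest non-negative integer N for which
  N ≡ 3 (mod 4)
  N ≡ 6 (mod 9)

From N ≡ 3 (mod 4) write N = 3 + 4t. Substituting into N ≡ 6 (mod 9) gives 4t ≡ 3 (mod 9), and since 4⁻¹ ≡ 7 (mod 9), t ≡ 3. Hence N ≡ 3 + 4·3 = 15 (mod 36).

15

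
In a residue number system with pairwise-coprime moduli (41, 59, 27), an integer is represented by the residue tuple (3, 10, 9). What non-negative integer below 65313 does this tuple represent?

24849

The moduli are pairwise coprime; N = 41·59·27 = 65313.
N/41 = 1593; 1593 ≡ 35 (mod 41); 35·34 ≡ 1, so inverse 34.
N/59 = 1107; 1107 ≡ 45 (mod 59); 45·21 ≡ 1, so inverse 21.
N/27 = 2419; 2419 ≡ 16 (mod 27); 16·22 ≡ 1, so inverse 22.
x ≡ 3·1593·34 + 10·1107·21 + 9·2419·22 = 873918.
873918 mod 65313 = 24849.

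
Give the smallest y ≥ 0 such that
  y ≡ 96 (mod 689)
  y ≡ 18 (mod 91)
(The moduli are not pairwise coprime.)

1474

Combine the congruences pairwise.
gcd(689, 91) = 13 and 13 | (18 − 96), so the pair is consistent; merging gives y ≡ 1474 (mod 4823), where 4823 = lcm(689, 91).
The solution is unique modulo lcm(689, 91) = 4823.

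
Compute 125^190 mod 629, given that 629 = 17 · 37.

Mod 17: 125 ≡ 6; by Fermat, exponent reduces to 190 mod 16 = 14; 6^14 ≡ 9 (mod 17).
Mod 37: 125 ≡ 14; by Fermat, exponent reduces to 190 mod 36 = 10; 14^10 ≡ 27 (mod 37).
Combine by CRT: x ≡ 9 (mod 17), x ≡ 27 (mod 37) ⇒ x ≡ 434 (mod 629).

434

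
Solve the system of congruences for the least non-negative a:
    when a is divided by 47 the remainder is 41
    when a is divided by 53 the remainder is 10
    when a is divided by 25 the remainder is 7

33082

The moduli are pairwise coprime; N = 47·53·25 = 62275.
N/47 = 1325; 1325 ≡ 9 (mod 47); 9·21 ≡ 1, so inverse 21.
N/53 = 1175; 1175 ≡ 9 (mod 53); 9·6 ≡ 1, so inverse 6.
N/25 = 2491; 2491 ≡ 16 (mod 25); 16·11 ≡ 1, so inverse 11.
a ≡ 41·1325·21 + 10·1175·6 + 7·2491·11 = 1403132.
1403132 mod 62275 = 33082.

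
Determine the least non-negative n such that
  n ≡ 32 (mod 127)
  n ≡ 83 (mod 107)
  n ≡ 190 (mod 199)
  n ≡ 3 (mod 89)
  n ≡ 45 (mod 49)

1403123718

The moduli are pairwise coprime; M = 127·107·199·89·49 = 11793064171.
M/127 = 92858773; 92858773 ≡ 56 (mod 127); 56·93 ≡ 1, so inverse 93.
M/107 = 110215553; 110215553 ≡ 96 (mod 107); 96·68 ≡ 1, so inverse 68.
M/199 = 59261629; 59261629 ≡ 26 (mod 199); 26·23 ≡ 1, so inverse 23.
M/89 = 132506339; 132506339 ≡ 24 (mod 89); 24·26 ≡ 1, so inverse 26.
M/49 = 240674779; 240674779 ≡ 9 (mod 49); 9·11 ≡ 1, so inverse 11.
n ≡ 32·92858773·93 + 83·110215553·68 + 190·59261629·23 + 3·132506339·26 + 45·240674779·11 = 1286847118357.
1286847118357 mod 11793064171 = 1403123718.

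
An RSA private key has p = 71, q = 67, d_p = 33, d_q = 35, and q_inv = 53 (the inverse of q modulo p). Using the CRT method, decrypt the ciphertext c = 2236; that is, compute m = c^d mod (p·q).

m₁ = c^(d_p) mod p: c ≡ 35 (mod 71), and 35^33 mod 71 = 67.
m₂ = c^(d_q) mod q: c ≡ 25 (mod 67), and 25^35 mod 67 = 22.
h = q_inv·(m₁ − m₂) mod p = 53·(67 − 22) mod 71 = 42.
m = m₂ + h·q = 22 + 42·67 = 2836.

2836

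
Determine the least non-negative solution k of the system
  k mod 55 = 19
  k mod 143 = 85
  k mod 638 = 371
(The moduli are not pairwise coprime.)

16959

gcd(55, 143) = 11 and 11 | (85 − 19), so the pair is consistent; merging gives k ≡ 514 (mod 715), where 715 = lcm(55, 143).
gcd(715, 638) = 11 and 11 | (371 − 514), so the pair is consistent; merging gives k ≡ 16959 (mod 41470), where 41470 = lcm(715, 638).
The solution is unique modulo lcm(55, 143, 638) = 41470.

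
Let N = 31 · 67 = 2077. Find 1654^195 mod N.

929

Mod 31: 1654 ≡ 11; by Fermat, exponent reduces to 195 mod 30 = 15; 11^15 ≡ 30 (mod 31).
Mod 67: 1654 ≡ 46; by Fermat, exponent reduces to 195 mod 66 = 63; 46^63 ≡ 58 (mod 67).
Combine by CRT: x ≡ 30 (mod 31), x ≡ 58 (mod 67) ⇒ x ≡ 929 (mod 2077).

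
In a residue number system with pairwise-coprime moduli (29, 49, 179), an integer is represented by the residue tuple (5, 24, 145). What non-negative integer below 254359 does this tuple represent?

The moduli are pairwise coprime; N = 29·49·179 = 254359.
N/29 = 8771; 8771 ≡ 13 (mod 29); 13·9 ≡ 1, so inverse 9.
N/49 = 5191; 5191 ≡ 46 (mod 49); 46·16 ≡ 1, so inverse 16.
N/179 = 1421; 1421 ≡ 168 (mod 179); 168·65 ≡ 1, so inverse 65.
x ≡ 5·8771·9 + 24·5191·16 + 145·1421·65 = 15780964.
15780964 mod 254359 = 10706.

10706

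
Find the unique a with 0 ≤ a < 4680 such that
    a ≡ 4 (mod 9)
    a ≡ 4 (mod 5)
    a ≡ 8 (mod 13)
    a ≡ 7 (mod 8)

1399

The moduli are pairwise coprime; N = 9·5·13·8 = 4680.
N/9 = 520; 520 ≡ 7 (mod 9); 7·4 ≡ 1, so inverse 4.
N/5 = 936; 936 ≡ 1 (mod 5), inverse 1.
N/13 = 360; 360 ≡ 9 (mod 13); 9·3 ≡ 1, so inverse 3.
N/8 = 585; 585 ≡ 1 (mod 8), inverse 1.
a ≡ 4·520·4 + 4·936·1 + 8·360·3 + 7·585·1 = 24799.
24799 mod 4680 = 1399.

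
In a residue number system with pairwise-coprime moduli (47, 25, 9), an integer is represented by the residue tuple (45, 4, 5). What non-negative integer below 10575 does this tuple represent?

4604

The moduli are pairwise coprime; N = 47·25·9 = 10575.
N/47 = 225; 225 ≡ 37 (mod 47); 37·14 ≡ 1, so inverse 14.
N/25 = 423; 423 ≡ 23 (mod 25); 23·12 ≡ 1, so inverse 12.
N/9 = 1175; 1175 ≡ 5 (mod 9); 5·2 ≡ 1, so inverse 2.
x ≡ 45·225·14 + 4·423·12 + 5·1175·2 = 173804.
173804 mod 10575 = 4604.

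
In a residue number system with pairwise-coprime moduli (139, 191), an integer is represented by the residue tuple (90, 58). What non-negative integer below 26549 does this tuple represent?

4260

From x ≡ 90 (mod 139) write x = 90 + 139t. Substituting into x ≡ 58 (mod 191) gives 139t ≡ 159 (mod 191), and since 139⁻¹ ≡ 11 (mod 191), t ≡ 30. Hence x ≡ 90 + 139·30 = 4260 (mod 26549).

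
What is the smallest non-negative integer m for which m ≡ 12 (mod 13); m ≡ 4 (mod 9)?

Combine the congruences pairwise.
From m ≡ 12 (mod 13) write m = 12 + 13t. Substituting into m ≡ 4 (mod 9) gives 13t ≡ 1 (mod 9), and since 4⁻¹ ≡ 7 (mod 9), t ≡ 7. Hence m ≡ 12 + 13·7 = 103 (mod 117).

103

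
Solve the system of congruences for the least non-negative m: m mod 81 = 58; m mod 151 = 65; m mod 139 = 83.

955291

Combine the congruences pairwise.
From m ≡ 58 (mod 81) write m = 58 + 81t. Substituting into m ≡ 65 (mod 151) gives 81t ≡ 7 (mod 151), and since 81⁻¹ ≡ 110 (mod 151), t ≡ 15. Hence m ≡ 58 + 81·15 = 1273 (mod 12231).
From m ≡ 1273 (mod 12231) write m = 1273 + 12231t. Substituting into m ≡ 83 (mod 139) gives 12231t ≡ 61 (mod 139), and since 138⁻¹ ≡ 138 (mod 139), t ≡ 78. Hence m ≡ 1273 + 12231·78 = 955291 (mod 1700109).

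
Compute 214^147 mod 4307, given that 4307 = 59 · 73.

Mod 59: 214 ≡ 37; by Fermat, exponent reduces to 147 mod 58 = 31; 37^31 ≡ 47 (mod 59).
Mod 73: 214 ≡ 68; by Fermat, exponent reduces to 147 mod 72 = 3; 68^3 ≡ 21 (mod 73).
Combine by CRT: x ≡ 47 (mod 59), x ≡ 21 (mod 73) ⇒ x ≡ 3233 (mod 4307).

3233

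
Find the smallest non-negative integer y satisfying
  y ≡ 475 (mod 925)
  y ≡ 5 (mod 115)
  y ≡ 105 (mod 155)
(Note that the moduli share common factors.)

126275

Combine the congruences pairwise.
gcd(925, 115) = 5 and 5 | (5 − 475), so the pair is consistent; merging gives y ≡ 19900 (mod 21275), where 21275 = lcm(925, 115).
gcd(21275, 155) = 5 and 5 | (105 − 19900), so the pair is consistent; merging gives y ≡ 126275 (mod 659525), where 659525 = lcm(21275, 155).
The solution is unique modulo lcm(925, 115, 155) = 659525.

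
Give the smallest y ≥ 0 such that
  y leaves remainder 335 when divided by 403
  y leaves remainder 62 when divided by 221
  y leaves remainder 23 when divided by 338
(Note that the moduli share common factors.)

174431

gcd(403, 221) = 13 and 13 | (62 − 335), so the pair is consistent; merging gives y ≡ 3156 (mod 6851), where 6851 = lcm(403, 221).
gcd(6851, 338) = 13 and 13 | (23 − 3156), so the pair is consistent; merging gives y ≡ 174431 (mod 178126), where 178126 = lcm(6851, 338).
The solution is unique modulo lcm(403, 221, 338) = 178126.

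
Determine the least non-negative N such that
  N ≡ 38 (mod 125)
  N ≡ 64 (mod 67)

Combine the congruences pairwise.
From N ≡ 38 (mod 125) write N = 38 + 125t. Substituting into N ≡ 64 (mod 67) gives 125t ≡ 26 (mod 67), and since 58⁻¹ ≡ 52 (mod 67), t ≡ 12. Hence N ≡ 38 + 125·12 = 1538 (mod 8375).

1538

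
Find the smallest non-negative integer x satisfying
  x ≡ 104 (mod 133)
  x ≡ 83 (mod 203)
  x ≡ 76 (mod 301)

gcd(133, 203) = 7 and 7 | (83 − 104), so the pair is consistent; merging gives x ≡ 1301 (mod 3857), where 3857 = lcm(133, 203).
gcd(3857, 301) = 7 and 7 | (76 − 1301), so the pair is consistent; merging gives x ≡ 147867 (mod 165851), where 165851 = lcm(3857, 301).
The solution is unique modulo lcm(133, 203, 301) = 165851.

147867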